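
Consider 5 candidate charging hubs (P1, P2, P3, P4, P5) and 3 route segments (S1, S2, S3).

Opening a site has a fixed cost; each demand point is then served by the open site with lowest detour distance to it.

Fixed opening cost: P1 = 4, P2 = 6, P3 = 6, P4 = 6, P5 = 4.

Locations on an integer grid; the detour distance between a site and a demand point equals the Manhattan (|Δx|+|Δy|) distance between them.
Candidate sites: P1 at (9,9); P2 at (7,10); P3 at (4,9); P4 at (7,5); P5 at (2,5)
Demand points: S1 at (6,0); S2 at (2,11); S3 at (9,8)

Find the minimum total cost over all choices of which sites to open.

24

Open {P1, P5}: assign each demand point to its cheapest open site.
  S1→P5 9, S2→P5 6, S3→P1 1
  detour distance 16, fixed 8 → total 24.
Compare {P1}: detour distance 22 + fixed 4 = 26.
Compare {P1, P3}: detour distance 16 + fixed 10 = 26.
Compare {P1, P4}: detour distance 16 + fixed 10 = 26.
All other subsets cost ≥ 26. Minimum total cost: 24.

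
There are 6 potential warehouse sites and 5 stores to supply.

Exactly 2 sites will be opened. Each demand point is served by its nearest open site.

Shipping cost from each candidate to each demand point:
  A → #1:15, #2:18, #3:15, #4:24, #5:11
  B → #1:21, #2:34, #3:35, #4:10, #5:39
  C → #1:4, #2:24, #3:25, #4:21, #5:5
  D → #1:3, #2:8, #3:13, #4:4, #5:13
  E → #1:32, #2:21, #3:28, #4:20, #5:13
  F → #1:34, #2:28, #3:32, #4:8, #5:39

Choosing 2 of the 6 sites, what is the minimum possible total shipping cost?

33

Open {C, D}.
  #1→D 3, #2→D 8, #3→D 13, #4→D 4, #5→C 5  ⇒ total 33.
Compare {A, D}: total 39.
Compare {B, D}: total 41.
No size-2 selection does better; minimum is 33.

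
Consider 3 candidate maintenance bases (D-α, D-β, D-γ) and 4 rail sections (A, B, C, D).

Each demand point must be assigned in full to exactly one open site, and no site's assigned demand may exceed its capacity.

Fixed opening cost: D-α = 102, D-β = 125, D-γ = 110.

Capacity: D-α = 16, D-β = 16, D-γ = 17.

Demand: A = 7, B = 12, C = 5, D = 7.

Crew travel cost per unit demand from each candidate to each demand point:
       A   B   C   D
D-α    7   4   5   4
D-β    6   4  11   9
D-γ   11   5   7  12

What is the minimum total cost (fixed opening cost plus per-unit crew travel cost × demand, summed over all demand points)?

Open {D-α, D-γ}; cheapest assignment that respects the capacities:
  D-α (cap 16, load 14): A, D — cost 7×7 + 7×4 = 77
  D-γ (cap 17, load 17): B, C — cost 12×5 + 5×7 = 95
  Shipping 172, fixed 212 → total 384.
  Any other capacity-feasible assignment to {D-α, D-γ} ships for at least 172.
Compare {D-β, D-γ}: its best feasible assignment gives total 435.
Compare {D-α, D-β, D-γ}: its best feasible assignment gives total 492.
Every other set of open sites that can feasibly serve all demand totals ≥ 435 even under its best assignment. Minimum: 384.

384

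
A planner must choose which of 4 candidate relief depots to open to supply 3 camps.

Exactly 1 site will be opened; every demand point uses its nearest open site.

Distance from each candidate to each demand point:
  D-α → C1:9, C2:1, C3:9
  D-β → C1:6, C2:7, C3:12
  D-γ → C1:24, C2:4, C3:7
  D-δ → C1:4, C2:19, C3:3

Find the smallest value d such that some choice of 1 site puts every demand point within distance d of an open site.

Open {D-α}.
  Farthest demand point is C1 at distance 9 (to D-α); all others are ≤ 9.
With {D-β} the worst case is 12.
With {D-δ} the worst case is 19.
No size-1 selection achieves below 9.

9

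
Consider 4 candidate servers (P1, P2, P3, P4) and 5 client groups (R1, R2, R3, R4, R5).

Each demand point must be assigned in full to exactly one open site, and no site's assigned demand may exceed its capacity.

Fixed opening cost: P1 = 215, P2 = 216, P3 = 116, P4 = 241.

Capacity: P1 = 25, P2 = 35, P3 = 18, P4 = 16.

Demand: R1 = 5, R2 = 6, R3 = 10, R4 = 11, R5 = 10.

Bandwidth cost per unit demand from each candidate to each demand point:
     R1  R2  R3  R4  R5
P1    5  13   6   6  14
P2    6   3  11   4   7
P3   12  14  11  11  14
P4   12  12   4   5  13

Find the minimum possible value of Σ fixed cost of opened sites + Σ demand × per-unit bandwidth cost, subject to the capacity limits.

604

Open {P2, P3}; cheapest assignment that respects the capacities:
  P2 (cap 35, load 32): R1, R2, R4, R5 — cost 5×6 + 6×3 + 11×4 + 10×7 = 162
  P3 (cap 18, load 10): R3 — cost 10×11 = 110
  Shipping 272, fixed 332 → total 604.
  Any other capacity-feasible assignment to {P2, P3} ships for at least 272.
Compare {P1, P2}: its best feasible assignment gives total 648.
Compare {P2, P4}: its best feasible assignment gives total 659.
Every other set of open sites that can feasibly serve all demand totals ≥ 648 even under its best assignment. Minimum: 604.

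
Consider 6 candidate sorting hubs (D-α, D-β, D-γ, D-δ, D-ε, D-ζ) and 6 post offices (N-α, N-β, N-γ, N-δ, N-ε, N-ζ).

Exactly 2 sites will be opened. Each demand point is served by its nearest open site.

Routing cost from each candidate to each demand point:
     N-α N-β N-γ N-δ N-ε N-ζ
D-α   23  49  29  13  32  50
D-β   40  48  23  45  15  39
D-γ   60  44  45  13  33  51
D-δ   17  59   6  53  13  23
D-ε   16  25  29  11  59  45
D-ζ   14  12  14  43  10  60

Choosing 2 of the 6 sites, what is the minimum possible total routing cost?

94

Open {D-δ, D-ε}.
  N-α→D-ε 16, N-β→D-ε 25, N-γ→D-δ 6, N-δ→D-ε 11, N-ε→D-δ 13, N-ζ→D-δ 23  ⇒ total 94.
Compare {D-ε, D-ζ}: total 106.
Compare {D-δ, D-ζ}: total 108.
No size-2 selection does better; minimum is 94.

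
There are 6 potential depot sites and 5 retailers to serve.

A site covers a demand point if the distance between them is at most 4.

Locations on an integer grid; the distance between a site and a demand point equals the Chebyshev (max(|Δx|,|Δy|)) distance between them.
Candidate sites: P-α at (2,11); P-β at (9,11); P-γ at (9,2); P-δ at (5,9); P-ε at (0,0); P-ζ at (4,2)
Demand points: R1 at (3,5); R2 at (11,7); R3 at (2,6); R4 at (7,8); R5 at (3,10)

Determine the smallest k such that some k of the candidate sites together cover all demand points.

Coverage sets (demand points within 4 of each site):
  P-α: {R5}
  P-β: {R2, R4}
  P-γ: {}
  P-δ: {R1, R3, R4, R5}
  P-ε: {}
  P-ζ: {R1, R3}
No single site covers all 5 demand points.
But {P-β, P-δ} covers everything, so the minimum is 2.

2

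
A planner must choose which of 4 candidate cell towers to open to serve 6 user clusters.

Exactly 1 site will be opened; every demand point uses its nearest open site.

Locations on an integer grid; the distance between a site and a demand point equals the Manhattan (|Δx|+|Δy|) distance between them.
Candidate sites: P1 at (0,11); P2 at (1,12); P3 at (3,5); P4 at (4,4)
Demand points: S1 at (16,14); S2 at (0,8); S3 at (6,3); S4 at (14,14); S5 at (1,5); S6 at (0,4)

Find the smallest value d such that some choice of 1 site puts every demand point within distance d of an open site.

Open {P2}.
  Farthest demand point is S1 at distance 17 (to P2); all others are ≤ 17.
With {P1} the worst case is 19.
With {P3} the worst case is 22.
No size-1 selection achieves below 17.

17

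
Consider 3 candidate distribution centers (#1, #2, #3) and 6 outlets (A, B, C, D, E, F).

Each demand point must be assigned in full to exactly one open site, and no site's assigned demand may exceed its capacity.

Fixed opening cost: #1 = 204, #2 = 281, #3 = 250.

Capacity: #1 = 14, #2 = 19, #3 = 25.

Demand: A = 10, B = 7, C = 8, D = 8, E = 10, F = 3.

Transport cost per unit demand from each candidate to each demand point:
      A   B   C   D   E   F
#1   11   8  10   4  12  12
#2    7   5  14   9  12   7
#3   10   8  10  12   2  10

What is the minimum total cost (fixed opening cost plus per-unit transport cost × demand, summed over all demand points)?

Open {#1, #2, #3}; cheapest assignment that respects the capacities:
  #1 (cap 14, load 8): D — cost 8×4 = 32
  #2 (cap 19, load 17): A, B — cost 10×7 + 7×5 = 105
  #3 (cap 25, load 21): C, E, F — cost 8×10 + 10×2 + 3×10 = 130
  Shipping 267, fixed 735 → total 1002.
  Any other capacity-feasible assignment to {#1, #2, #3} ships for at least 267.
Total demand is 46 and no other set of sites has combined capacity ≥ 46, so {#1, #2, #3} is the only feasible choice of open sites. Minimum: 1002.

1002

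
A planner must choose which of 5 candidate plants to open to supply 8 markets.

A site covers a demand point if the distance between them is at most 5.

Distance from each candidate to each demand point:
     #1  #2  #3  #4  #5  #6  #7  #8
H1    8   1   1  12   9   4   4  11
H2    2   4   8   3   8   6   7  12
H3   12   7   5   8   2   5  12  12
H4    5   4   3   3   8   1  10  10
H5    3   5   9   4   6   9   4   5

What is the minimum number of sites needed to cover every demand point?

Coverage sets (demand points within 5 of each site):
  H1: {#2, #3, #6, #7}
  H2: {#1, #2, #4}
  H3: {#3, #5, #6}
  H4: {#1, #2, #3, #4, #6}
  H5: {#1, #2, #4, #7, #8}
No single site covers all 8 demand points.
But {H3, H5} covers everything, so the minimum is 2.

2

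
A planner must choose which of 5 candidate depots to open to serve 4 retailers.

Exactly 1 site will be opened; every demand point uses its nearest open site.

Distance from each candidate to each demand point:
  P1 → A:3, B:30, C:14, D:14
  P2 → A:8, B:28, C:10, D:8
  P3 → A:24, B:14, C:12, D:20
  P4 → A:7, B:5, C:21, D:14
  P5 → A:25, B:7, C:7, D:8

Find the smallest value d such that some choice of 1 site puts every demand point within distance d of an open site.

21

Open {P4}.
  Farthest demand point is C at distance 21 (to P4); all others are ≤ 21.
With {P3} the worst case is 24.
With {P5} the worst case is 25.
No size-1 selection achieves below 21.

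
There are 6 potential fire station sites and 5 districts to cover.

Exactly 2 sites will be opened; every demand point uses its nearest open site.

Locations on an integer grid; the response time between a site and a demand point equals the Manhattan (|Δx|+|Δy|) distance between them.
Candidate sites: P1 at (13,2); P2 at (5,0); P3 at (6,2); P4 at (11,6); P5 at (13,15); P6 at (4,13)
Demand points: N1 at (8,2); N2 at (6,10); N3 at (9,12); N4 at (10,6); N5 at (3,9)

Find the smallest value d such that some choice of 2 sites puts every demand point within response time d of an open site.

7

Open {P1, P6}.
  Farthest demand point is N4 at response time 7 (to P1); all others are ≤ 7.
With {P4, P6} the worst case is 7.
With {P3, P6} the worst case is 8.
No size-2 selection achieves below 7.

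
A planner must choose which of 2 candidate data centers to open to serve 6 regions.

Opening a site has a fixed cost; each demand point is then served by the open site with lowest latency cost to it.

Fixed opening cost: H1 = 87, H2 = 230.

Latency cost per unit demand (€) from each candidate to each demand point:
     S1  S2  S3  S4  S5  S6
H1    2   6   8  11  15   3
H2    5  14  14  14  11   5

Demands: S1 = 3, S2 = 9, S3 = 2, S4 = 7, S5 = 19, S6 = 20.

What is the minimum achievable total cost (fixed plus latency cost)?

Open {H1}: assign each demand point to its cheapest open site.
  S1→H1 3×2=6, S2→H1 9×6=54, S3→H1 2×8=16, S4→H1 7×11=77, S5→H1 19×15=285, S6→H1 20×3=60
  latency cost 498, fixed 87 → total 585.
Compare {H1, H2}: latency cost 422 + fixed 317 = 739.
Compare {H2}: latency cost 576 + fixed 230 = 806.

585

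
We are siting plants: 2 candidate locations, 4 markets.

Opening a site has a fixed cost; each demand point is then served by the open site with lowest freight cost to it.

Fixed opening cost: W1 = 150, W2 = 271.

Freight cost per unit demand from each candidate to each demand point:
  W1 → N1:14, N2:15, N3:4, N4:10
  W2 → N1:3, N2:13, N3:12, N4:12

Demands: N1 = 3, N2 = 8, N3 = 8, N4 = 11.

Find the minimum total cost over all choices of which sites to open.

454

Open {W1}: assign each demand point to its cheapest open site.
  N1→W1 3×14=42, N2→W1 8×15=120, N3→W1 8×4=32, N4→W1 11×10=110
  freight cost 304, fixed 150 → total 454.
Compare {W2}: freight cost 341 + fixed 271 = 612.
Compare {W1, W2}: freight cost 255 + fixed 421 = 676.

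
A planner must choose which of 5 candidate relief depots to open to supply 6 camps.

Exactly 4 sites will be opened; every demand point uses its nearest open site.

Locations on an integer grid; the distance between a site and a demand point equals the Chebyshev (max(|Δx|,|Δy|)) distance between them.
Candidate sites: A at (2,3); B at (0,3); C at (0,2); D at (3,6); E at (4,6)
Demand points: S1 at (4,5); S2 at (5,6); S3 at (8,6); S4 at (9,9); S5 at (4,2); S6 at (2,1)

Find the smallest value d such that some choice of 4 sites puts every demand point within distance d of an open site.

Open {A, B, C, E}.
  Farthest demand point is S4 at distance 5 (to E); all others are ≤ 5.
With {A, B, D, E} the worst case is 5.
With {A, C, D, E} the worst case is 5.
No size-4 selection achieves below 5.

5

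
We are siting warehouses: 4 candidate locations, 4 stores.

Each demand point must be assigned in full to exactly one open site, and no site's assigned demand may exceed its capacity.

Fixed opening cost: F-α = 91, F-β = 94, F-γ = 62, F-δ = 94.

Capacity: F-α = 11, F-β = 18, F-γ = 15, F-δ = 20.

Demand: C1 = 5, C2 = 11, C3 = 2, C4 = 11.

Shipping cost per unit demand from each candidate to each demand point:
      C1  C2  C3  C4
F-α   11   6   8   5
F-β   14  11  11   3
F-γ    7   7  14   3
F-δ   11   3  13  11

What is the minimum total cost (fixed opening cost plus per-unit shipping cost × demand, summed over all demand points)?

303

Open {F-γ, F-δ}; cheapest assignment that respects the capacities:
  F-γ (cap 15, load 11): C4 — cost 11×3 = 33
  F-δ (cap 20, load 18): C1, C2, C3 — cost 5×11 + 11×3 + 2×13 = 114
  Shipping 147, fixed 156 → total 303.
  Any other capacity-feasible assignment to {F-γ, F-δ} ships for at least 147.
Compare {F-β, F-δ}: its best feasible assignment gives total 331.
Compare {F-α, F-δ}: its best feasible assignment gives total 354.
Every other set of open sites that can feasibly serve all demand totals ≥ 331 even under its best assignment. Minimum: 303.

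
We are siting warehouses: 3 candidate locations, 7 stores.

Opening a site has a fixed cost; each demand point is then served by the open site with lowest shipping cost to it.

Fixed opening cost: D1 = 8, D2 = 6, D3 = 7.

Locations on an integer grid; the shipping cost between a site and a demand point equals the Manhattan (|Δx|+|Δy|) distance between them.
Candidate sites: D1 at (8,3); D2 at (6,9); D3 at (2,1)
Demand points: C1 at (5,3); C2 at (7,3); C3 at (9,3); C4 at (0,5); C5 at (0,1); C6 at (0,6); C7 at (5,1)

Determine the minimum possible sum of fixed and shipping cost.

Open {D1, D3}: assign each demand point to its cheapest open site.
  C1→D1 3, C2→D1 1, C3→D1 1, C4→D3 6, C5→D3 2, C6→D3 7, C7→D3 3
  shipping cost 23, fixed 15 → total 38.
Compare {D1, D2, D3}: shipping cost 23 + fixed 21 = 44.
Compare {D3}: shipping cost 39 + fixed 7 = 46.
Compare {D1}: shipping cost 41 + fixed 8 = 49.
All other subsets cost ≥ 44. Minimum total cost: 38.

38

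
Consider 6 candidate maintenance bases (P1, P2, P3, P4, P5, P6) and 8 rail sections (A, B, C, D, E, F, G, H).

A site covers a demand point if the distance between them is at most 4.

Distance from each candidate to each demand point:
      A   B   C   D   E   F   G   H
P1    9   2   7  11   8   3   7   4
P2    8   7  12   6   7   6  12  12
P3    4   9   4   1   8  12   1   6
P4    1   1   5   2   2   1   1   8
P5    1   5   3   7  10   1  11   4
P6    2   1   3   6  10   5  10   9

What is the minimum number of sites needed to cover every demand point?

Coverage sets (demand points within 4 of each site):
  P1: {B, F, H}
  P2: {}
  P3: {A, C, D, G}
  P4: {A, B, D, E, F, G}
  P5: {A, C, F, H}
  P6: {A, B, C}
No single site covers all 8 demand points.
But {P4, P5} covers everything, so the minimum is 2.

2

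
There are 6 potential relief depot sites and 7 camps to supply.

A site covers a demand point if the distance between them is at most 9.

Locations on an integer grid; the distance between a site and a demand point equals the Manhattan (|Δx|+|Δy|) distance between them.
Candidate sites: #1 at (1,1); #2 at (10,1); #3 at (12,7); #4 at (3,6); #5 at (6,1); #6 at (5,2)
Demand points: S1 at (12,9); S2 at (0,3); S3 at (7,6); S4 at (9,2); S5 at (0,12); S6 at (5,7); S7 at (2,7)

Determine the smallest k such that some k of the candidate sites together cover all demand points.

2

Coverage sets (demand points within 9 of each site):
  #1: {S2, S4, S7}
  #2: {S3, S4}
  #3: {S1, S3, S4, S6}
  #4: {S2, S3, S5, S6, S7}
  #5: {S2, S3, S4, S6}
  #6: {S2, S3, S4, S6, S7}
No single site covers all 7 demand points.
But {#3, #4} covers everything, so the minimum is 2.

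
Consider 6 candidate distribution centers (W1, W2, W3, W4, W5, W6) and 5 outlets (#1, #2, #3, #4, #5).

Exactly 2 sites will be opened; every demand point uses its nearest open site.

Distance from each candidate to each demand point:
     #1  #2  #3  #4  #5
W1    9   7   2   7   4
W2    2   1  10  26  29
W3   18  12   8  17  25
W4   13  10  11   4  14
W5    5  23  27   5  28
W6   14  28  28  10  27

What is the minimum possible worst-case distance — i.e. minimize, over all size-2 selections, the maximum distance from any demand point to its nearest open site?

7

Open {W1, W2}.
  Farthest demand point is #4 at distance 7 (to W1); all others are ≤ 7.
With {W1, W5} the worst case is 7.
With {W1, W3} the worst case is 9.
No size-2 selection achieves below 7.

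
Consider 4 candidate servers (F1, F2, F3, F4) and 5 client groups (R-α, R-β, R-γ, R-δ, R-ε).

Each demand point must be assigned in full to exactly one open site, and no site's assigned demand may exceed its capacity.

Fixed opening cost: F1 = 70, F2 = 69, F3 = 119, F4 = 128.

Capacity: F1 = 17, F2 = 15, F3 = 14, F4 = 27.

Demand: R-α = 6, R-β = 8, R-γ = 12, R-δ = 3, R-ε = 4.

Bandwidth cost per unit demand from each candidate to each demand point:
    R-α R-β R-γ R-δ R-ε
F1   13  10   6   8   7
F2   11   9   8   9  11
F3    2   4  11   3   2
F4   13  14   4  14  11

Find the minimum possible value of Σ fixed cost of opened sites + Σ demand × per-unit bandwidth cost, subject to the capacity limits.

425

Open {F3, F4}; cheapest assignment that respects the capacities:
  F3 (cap 14, load 14): R-α, R-β — cost 6×2 + 8×4 = 44
  F4 (cap 27, load 19): R-γ, R-δ, R-ε — cost 12×4 + 3×14 + 4×11 = 134
  Shipping 178, fixed 247 → total 425.
  Any other capacity-feasible assignment to {F3, F4} ships for at least 178.
Compare {F1, F2, F3}: its best feasible assignment gives total 429.
Compare {F1, F4}: its best feasible assignment gives total 456.
Every other set of open sites that can feasibly serve all demand totals ≥ 429 even under its best assignment. Minimum: 425.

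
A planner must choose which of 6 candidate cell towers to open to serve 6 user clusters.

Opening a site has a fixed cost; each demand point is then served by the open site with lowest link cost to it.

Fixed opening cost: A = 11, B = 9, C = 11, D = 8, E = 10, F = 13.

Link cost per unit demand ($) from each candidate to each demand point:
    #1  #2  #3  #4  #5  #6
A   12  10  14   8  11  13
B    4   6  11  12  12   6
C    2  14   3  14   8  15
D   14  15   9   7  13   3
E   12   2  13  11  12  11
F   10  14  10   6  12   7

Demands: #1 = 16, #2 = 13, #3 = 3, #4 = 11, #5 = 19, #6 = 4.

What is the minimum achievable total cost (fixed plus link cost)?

Open {C, D, E}: assign each demand point to its cheapest open site.
  #1→C 16×2=32, #2→E 13×2=26, #3→C 3×3=9, #4→D 11×7=77, #5→C 19×8=152, #6→D 4×3=12
  link cost 308, fixed 29 → total 337.
Compare {C, D, E, F}: link cost 297 + fixed 42 = 339.
Compare {B, C, D, E}: link cost 308 + fixed 38 = 346.
Compare {C, E, F}: link cost 313 + fixed 34 = 347.
All other subsets cost ≥ 339. Minimum total cost: 337.

337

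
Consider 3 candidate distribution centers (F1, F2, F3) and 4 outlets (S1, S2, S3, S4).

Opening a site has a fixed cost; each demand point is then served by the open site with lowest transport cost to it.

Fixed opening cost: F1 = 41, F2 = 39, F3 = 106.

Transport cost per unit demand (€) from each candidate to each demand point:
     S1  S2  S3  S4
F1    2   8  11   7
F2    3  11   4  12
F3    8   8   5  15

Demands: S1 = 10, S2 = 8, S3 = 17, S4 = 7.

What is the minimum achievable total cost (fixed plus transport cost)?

Open {F1, F2}: assign each demand point to its cheapest open site.
  S1→F1 10×2=20, S2→F1 8×8=64, S3→F2 17×4=68, S4→F1 7×7=49
  transport cost 201, fixed 80 → total 281.
Compare {F2}: transport cost 270 + fixed 39 = 309.
Compare {F1}: transport cost 320 + fixed 41 = 361.
Compare {F1, F3}: transport cost 218 + fixed 147 = 365.
All other subsets cost ≥ 309. Minimum total cost: 281.

281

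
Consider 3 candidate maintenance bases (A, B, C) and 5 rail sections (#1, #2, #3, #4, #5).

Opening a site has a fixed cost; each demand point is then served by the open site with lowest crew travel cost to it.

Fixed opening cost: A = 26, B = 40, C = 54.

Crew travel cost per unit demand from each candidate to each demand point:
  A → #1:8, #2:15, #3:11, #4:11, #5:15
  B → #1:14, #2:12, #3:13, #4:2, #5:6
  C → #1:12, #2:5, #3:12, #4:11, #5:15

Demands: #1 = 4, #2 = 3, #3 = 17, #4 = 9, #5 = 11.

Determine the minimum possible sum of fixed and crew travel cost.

Open {A, B}: assign each demand point to its cheapest open site.
  #1→A 4×8=32, #2→B 3×12=36, #3→A 17×11=187, #4→B 9×2=18, #5→B 11×6=66
  crew travel cost 339, fixed 66 → total 405.
Compare {B}: crew travel cost 397 + fixed 40 = 437.
Compare {A, B, C}: crew travel cost 318 + fixed 120 = 438.
Compare {B, C}: crew travel cost 351 + fixed 94 = 445.
All other subsets cost ≥ 437. Minimum total cost: 405.

405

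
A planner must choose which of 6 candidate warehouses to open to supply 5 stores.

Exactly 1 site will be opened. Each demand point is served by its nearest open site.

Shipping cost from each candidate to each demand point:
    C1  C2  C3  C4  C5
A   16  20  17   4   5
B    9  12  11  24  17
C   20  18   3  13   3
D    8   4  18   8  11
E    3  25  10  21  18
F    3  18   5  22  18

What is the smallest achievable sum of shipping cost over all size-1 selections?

Open {D}.
  C1→D 8, C2→D 4, C3→D 18, C4→D 8, C5→D 11  ⇒ total 49.
Compare {C}: total 57.
Compare {A}: total 62.
No size-1 selection does better; minimum is 49.

49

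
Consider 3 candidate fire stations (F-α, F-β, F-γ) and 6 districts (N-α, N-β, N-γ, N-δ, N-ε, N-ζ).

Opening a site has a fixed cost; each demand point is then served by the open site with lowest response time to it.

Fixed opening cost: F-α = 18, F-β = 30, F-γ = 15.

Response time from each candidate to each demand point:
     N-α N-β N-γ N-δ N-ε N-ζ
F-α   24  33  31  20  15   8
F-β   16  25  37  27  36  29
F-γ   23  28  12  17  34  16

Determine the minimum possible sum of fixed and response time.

136

Open {F-α, F-γ}: assign each demand point to its cheapest open site.
  N-α→F-γ 23, N-β→F-γ 28, N-γ→F-γ 12, N-δ→F-γ 17, N-ε→F-α 15, N-ζ→F-α 8
  response time 103, fixed 33 → total 136.
Compare {F-γ}: response time 130 + fixed 15 = 145.
Compare {F-α}: response time 131 + fixed 18 = 149.
Compare {F-α, F-β, F-γ}: response time 93 + fixed 63 = 156.
All other subsets cost ≥ 145. Minimum total cost: 136.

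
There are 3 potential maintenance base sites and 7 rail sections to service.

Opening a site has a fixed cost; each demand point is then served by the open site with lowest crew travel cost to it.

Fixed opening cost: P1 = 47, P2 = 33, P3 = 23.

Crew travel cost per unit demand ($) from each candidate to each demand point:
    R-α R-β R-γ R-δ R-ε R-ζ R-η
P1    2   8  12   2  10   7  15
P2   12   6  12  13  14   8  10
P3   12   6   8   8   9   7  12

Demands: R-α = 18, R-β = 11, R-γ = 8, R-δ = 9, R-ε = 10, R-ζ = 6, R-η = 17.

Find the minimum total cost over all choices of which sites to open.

Open {P1, P2, P3}: assign each demand point to its cheapest open site.
  R-α→P1 18×2=36, R-β→P2 11×6=66, R-γ→P3 8×8=64, R-δ→P1 9×2=18, R-ε→P3 10×9=90, R-ζ→P1 6×7=42, R-η→P2 17×10=170
  crew travel cost 486, fixed 103 → total 589.
Compare {P1, P3}: crew travel cost 520 + fixed 70 = 590.
Compare {P1, P2}: crew travel cost 528 + fixed 80 = 608.
Compare {P1}: crew travel cost 635 + fixed 47 = 682.
All other subsets cost ≥ 590. Minimum total cost: 589.

589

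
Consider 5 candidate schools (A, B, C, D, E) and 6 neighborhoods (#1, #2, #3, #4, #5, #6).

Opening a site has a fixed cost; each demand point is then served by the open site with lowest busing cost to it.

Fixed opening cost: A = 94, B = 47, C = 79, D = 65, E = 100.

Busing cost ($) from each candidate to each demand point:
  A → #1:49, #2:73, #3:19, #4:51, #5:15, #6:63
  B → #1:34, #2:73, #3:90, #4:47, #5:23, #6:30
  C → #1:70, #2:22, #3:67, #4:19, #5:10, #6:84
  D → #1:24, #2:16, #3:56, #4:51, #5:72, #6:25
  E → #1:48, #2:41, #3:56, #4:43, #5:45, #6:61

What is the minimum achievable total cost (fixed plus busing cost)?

294

Open {C, D}: assign each demand point to its cheapest open site.
  #1→D 24, #2→D 16, #3→D 56, #4→C 19, #5→C 10, #6→D 25
  busing cost 150, fixed 144 → total 294.
Compare {B, D}: busing cost 191 + fixed 112 = 303.
Compare {B, C}: busing cost 182 + fixed 126 = 308.
Compare {D}: busing cost 244 + fixed 65 = 309.
All other subsets cost ≥ 303. Minimum total cost: 294.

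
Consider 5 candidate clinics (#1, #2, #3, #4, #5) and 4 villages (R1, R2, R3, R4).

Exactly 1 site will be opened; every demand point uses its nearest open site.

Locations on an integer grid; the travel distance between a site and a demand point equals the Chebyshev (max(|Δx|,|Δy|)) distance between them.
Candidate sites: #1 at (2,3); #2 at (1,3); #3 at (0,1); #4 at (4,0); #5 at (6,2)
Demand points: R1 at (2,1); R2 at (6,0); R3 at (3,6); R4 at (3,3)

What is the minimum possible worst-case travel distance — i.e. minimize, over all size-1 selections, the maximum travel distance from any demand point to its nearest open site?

4

Open {#1}.
  Farthest demand point is R2 at travel distance 4 (to #1); all others are ≤ 4.
With {#5} the worst case is 4.
With {#2} the worst case is 5.
No size-1 selection achieves below 4.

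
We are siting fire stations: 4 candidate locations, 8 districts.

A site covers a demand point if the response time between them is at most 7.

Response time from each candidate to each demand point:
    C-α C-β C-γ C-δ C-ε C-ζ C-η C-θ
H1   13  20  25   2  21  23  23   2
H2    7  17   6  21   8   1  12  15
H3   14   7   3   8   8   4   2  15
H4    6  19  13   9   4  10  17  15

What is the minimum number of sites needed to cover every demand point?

Coverage sets (demand points within 7 of each site):
  H1: {C-δ, C-θ}
  H2: {C-α, C-γ, C-ζ}
  H3: {C-β, C-γ, C-ζ, C-η}
  H4: {C-α, C-ε}
No 2 sites suffice: every size-2 union leaves at least one demand point uncovered.
But {H1, H3, H4} covers everything, so the minimum is 3.

3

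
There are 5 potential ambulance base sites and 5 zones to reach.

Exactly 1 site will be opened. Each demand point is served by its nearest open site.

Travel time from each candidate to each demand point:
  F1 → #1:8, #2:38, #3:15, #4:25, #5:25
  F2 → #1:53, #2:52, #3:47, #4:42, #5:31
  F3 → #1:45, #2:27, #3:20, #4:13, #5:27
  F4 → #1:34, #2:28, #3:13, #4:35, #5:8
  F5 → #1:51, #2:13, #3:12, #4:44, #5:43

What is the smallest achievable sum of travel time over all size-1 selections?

111

Open {F1}.
  #1→F1 8, #2→F1 38, #3→F1 15, #4→F1 25, #5→F1 25  ⇒ total 111.
Compare {F4}: total 118.
Compare {F3}: total 132.
No size-1 selection does better; minimum is 111.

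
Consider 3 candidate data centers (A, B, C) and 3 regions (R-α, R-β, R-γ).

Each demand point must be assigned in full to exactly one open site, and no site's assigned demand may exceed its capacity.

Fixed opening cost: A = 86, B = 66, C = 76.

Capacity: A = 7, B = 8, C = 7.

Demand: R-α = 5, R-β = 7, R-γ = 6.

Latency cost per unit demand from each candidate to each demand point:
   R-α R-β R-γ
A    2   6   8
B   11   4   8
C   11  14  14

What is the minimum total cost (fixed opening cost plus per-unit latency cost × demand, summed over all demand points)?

Open {A, B, C}; cheapest assignment that respects the capacities:
  A (cap 7, load 5): R-α — cost 5×2 = 10
  B (cap 8, load 7): R-β — cost 7×4 = 28
  C (cap 7, load 6): R-γ — cost 6×14 = 84
  Shipping 122, fixed 228 → total 350.
  Any other capacity-feasible assignment to {A, B, C} ships for at least 122.
Total demand is 18 and no other set of sites has combined capacity ≥ 18, so {A, B, C} is the only feasible choice of open sites. Minimum: 350.

350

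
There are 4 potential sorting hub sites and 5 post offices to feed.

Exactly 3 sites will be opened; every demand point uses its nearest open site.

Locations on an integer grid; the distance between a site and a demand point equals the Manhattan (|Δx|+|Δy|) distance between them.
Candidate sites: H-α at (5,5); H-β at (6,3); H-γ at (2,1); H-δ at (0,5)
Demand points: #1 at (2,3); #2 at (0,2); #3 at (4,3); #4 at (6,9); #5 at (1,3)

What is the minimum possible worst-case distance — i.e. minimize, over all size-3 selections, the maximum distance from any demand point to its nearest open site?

5

Open {H-α, H-β, H-γ}.
  Farthest demand point is #4 at distance 5 (to H-α); all others are ≤ 5.
With {H-α, H-β, H-δ} the worst case is 5.
With {H-α, H-γ, H-δ} the worst case is 5.
No size-3 selection achieves below 5.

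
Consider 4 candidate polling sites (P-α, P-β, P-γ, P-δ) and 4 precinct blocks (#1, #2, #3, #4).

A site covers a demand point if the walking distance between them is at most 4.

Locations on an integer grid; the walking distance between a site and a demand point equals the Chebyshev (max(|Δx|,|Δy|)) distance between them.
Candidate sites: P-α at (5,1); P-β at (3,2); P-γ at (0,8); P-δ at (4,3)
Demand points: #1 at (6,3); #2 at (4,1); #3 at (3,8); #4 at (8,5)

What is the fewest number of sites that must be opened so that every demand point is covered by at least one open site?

2

Coverage sets (demand points within 4 of each site):
  P-α: {#1, #2, #4}
  P-β: {#1, #2}
  P-γ: {#3}
  P-δ: {#1, #2, #4}
No single site covers all 4 demand points.
But {P-α, P-γ} covers everything, so the minimum is 2.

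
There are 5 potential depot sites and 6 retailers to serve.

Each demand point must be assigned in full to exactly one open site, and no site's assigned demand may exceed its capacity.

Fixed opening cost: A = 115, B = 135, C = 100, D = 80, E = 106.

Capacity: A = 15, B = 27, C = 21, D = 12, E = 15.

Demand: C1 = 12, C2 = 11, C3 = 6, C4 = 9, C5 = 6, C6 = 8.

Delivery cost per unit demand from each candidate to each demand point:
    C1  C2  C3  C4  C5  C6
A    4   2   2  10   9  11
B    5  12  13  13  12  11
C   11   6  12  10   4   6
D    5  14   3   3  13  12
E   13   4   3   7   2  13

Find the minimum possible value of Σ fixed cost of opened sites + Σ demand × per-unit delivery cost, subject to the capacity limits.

Open {A, C, D, E}; cheapest assignment that respects the capacities:
  A (cap 15, load 12): C1 — cost 12×4 = 48
  C (cap 21, load 19): C2, C6 — cost 11×6 + 8×6 = 114
  D (cap 12, load 9): C4 — cost 9×3 = 27
  E (cap 15, load 12): C3, C5 — cost 6×3 + 6×2 = 30
  Shipping 219, fixed 401 → total 620.
  Any other capacity-feasible assignment to {A, C, D, E} ships for at least 219.
Compare {B, C, D, E}: its best feasible assignment gives total 652.
Compare {B, C, D}: its best feasible assignment gives total 658.
Every other set of open sites that can feasibly serve all demand totals ≥ 652 even under its best assignment. Minimum: 620.

620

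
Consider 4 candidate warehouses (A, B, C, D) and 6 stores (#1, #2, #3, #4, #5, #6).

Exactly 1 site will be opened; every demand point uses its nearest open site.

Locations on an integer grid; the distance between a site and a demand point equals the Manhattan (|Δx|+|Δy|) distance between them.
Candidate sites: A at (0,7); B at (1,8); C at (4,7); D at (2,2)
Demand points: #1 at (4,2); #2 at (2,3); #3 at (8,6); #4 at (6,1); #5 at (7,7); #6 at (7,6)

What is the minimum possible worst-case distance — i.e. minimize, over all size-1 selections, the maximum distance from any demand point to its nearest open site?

8

Open {C}.
  Farthest demand point is #4 at distance 8 (to C); all others are ≤ 8.
With {D} the worst case is 10.
With {A} the worst case is 12.
No size-1 selection achieves below 8.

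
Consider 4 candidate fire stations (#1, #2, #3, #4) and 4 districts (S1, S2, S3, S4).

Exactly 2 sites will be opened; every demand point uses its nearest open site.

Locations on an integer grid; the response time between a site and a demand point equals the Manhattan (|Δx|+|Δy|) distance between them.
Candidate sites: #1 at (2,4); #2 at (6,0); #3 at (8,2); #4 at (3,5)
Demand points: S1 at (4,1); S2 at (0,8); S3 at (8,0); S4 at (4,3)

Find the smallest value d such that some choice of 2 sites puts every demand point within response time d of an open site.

Open {#1, #2}.
  Farthest demand point is S2 at response time 6 (to #1); all others are ≤ 6.
With {#1, #3} the worst case is 6.
With {#2, #4} the worst case is 6.
No size-2 selection achieves below 6.

6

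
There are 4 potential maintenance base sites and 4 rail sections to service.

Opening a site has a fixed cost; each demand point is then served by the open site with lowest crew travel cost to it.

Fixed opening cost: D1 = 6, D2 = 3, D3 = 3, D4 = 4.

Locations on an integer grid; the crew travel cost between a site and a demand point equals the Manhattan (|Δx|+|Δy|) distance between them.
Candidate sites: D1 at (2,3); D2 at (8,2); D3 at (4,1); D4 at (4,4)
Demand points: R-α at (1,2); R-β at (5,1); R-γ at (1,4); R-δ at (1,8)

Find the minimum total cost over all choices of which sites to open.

20

Open {D1, D3}: assign each demand point to its cheapest open site.
  R-α→D1 2, R-β→D3 1, R-γ→D1 2, R-δ→D1 6
  crew travel cost 11, fixed 9 → total 20.
Compare {D1}: crew travel cost 15 + fixed 6 = 21.
Compare {D3, D4}: crew travel cost 15 + fixed 7 = 22.
Compare {D4}: crew travel cost 19 + fixed 4 = 23.
All other subsets cost ≥ 21. Minimum total cost: 20.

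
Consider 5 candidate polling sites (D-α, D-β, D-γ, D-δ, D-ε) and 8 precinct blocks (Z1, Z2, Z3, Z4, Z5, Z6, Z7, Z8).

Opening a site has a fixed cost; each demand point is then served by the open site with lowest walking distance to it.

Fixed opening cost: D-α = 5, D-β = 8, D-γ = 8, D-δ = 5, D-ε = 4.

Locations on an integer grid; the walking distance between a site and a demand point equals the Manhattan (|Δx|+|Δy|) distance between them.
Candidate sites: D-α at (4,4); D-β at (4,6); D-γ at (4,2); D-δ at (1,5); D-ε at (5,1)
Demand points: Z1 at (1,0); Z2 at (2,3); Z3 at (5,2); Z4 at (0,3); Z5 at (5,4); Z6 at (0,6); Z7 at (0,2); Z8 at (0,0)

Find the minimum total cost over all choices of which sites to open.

Open {D-δ, D-ε}: assign each demand point to its cheapest open site.
  Z1→D-δ 5, Z2→D-δ 3, Z3→D-ε 1, Z4→D-δ 3, Z5→D-ε 3, Z6→D-δ 2, Z7→D-δ 4, Z8→D-δ 6
  walking distance 27, fixed 9 → total 36.
Compare {D-α, D-δ}: walking distance 27 + fixed 10 = 37.
Compare {D-α, D-δ, D-ε}: walking distance 25 + fixed 14 = 39.
Compare {D-δ}: walking distance 35 + fixed 5 = 40.
All other subsets cost ≥ 37. Minimum total cost: 36.

36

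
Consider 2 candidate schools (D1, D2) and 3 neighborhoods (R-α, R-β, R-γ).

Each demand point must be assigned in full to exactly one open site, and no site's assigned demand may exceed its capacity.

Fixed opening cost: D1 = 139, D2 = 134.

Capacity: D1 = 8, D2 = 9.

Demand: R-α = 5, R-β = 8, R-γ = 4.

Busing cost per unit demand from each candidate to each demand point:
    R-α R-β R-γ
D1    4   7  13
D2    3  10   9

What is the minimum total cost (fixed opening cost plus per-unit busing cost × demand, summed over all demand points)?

380

Open {D1, D2}; cheapest assignment that respects the capacities:
  D1 (cap 8, load 8): R-β — cost 8×7 = 56
  D2 (cap 9, load 9): R-α, R-γ — cost 5×3 + 4×9 = 51
  Shipping 107, fixed 273 → total 380.
  Any other capacity-feasible assignment to {D1, D2} ships for at least 107.
Total demand is 17 and no other set of sites has combined capacity ≥ 17, so {D1, D2} is the only feasible choice of open sites. Minimum: 380.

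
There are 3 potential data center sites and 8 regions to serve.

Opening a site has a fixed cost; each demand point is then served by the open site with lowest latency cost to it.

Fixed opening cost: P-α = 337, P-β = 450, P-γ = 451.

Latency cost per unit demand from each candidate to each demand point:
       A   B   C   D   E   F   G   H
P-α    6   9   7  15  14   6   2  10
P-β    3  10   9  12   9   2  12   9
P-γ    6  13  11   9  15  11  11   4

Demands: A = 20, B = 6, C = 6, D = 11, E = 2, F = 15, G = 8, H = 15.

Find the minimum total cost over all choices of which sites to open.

Open {P-α}: assign each demand point to its cheapest open site.
  A→P-α 20×6=120, B→P-α 6×9=54, C→P-α 6×7=42, D→P-α 11×15=165, E→P-α 2×14=28, F→P-α 15×6=90, G→P-α 8×2=16, H→P-α 15×10=150
  latency cost 665, fixed 337 → total 1002.
Compare {P-β}: latency cost 585 + fixed 450 = 1035.
Compare {P-γ}: latency cost 706 + fixed 451 = 1157.
Compare {P-α, P-β}: latency cost 487 + fixed 787 = 1274.
All other subsets cost ≥ 1035. Minimum total cost: 1002.

1002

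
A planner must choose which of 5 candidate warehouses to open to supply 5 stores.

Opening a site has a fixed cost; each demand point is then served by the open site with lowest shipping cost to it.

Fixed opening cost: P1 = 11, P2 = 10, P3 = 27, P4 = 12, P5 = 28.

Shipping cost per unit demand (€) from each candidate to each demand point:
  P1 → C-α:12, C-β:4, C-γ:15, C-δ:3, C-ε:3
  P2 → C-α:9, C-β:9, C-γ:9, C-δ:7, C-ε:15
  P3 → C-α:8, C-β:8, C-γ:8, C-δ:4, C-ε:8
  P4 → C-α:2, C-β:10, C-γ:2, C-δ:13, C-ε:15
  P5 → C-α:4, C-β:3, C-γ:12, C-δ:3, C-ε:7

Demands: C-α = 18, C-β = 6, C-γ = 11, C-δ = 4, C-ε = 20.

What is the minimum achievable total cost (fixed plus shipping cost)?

Open {P1, P4}: assign each demand point to its cheapest open site.
  C-α→P4 18×2=36, C-β→P1 6×4=24, C-γ→P4 11×2=22, C-δ→P1 4×3=12, C-ε→P1 20×3=60
  shipping cost 154, fixed 23 → total 177.
Compare {P1, P2, P4}: shipping cost 154 + fixed 33 = 187.
Compare {P1, P4, P5}: shipping cost 148 + fixed 51 = 199.
Compare {P1, P3, P4}: shipping cost 154 + fixed 50 = 204.
All other subsets cost ≥ 187. Minimum total cost: 177.

177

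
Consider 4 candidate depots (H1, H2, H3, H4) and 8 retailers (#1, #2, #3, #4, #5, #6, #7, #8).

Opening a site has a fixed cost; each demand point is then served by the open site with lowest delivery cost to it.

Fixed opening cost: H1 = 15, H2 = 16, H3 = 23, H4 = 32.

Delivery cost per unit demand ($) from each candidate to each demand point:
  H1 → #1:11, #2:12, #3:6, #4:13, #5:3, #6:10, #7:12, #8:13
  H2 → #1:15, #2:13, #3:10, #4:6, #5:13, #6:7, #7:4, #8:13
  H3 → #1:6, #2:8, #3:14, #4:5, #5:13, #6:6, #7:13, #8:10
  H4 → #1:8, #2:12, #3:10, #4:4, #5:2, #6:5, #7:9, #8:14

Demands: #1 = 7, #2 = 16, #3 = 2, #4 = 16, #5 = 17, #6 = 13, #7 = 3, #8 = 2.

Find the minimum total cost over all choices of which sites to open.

Open {H3, H4}: assign each demand point to its cheapest open site.
  #1→H3 7×6=42, #2→H3 16×8=128, #3→H4 2×10=20, #4→H4 16×4=64, #5→H4 17×2=34, #6→H4 13×5=65, #7→H4 3×9=27, #8→H3 2×10=20
  delivery cost 400, fixed 55 → total 455.
Compare {H2, H3, H4}: delivery cost 385 + fixed 71 = 456.
Compare {H1, H3, H4}: delivery cost 392 + fixed 70 = 462.
Compare {H1, H2, H3, H4}: delivery cost 377 + fixed 86 = 463.
All other subsets cost ≥ 456. Minimum total cost: 455.

455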